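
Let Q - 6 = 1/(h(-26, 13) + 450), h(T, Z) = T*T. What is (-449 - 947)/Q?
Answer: -1571896/6757 ≈ -232.63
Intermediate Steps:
h(T, Z) = T²
Q = 6757/1126 (Q = 6 + 1/((-26)² + 450) = 6 + 1/(676 + 450) = 6 + 1/1126 = 6757/1126 ≈ 6.0009)
(-449 - 947)/Q = (-449 - 947)/(6757/1126) = -1396*1126/6757 = -1571896/6757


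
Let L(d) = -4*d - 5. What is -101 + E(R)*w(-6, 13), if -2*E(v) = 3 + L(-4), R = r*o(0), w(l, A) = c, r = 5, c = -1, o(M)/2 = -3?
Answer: -94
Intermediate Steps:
o(M) = -6 (o(M) = 2*(-3) = -6)
L(d) = -5 - 4*d
w(l, A) = -1
R = -30 (R = 5*(-6) = -30)
E(v) = -7 (E(v) = -(3 + (-5 - 4*(-4)))/2 = -(3 + (-5 + 16))/2 = -(3 + 11)/2 = -½*14 = -7)
-101 + E(R)*w(-6, 13) = -101 - 7*(-1) = -101 + 7 = -94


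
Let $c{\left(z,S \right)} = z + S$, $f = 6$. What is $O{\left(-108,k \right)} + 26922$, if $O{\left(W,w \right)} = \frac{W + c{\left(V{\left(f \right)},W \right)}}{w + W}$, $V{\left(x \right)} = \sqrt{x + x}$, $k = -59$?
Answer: $\frac{4496190}{167} - \frac{2 \sqrt{3}}{167} \approx 26923.0$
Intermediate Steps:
$V{\left(x \right)} = \sqrt{2} \sqrt{x}$ ($V{\left(x \right)} = \sqrt{2 x} = \sqrt{2} \sqrt{x}$)
$c{\left(z,S \right)} = S + z$
$O{\left(W,w \right)} = \frac{2 W + 2 \sqrt{3}}{W + w}$ ($O{\left(W,w \right)} = \frac{W + \left(W + \sqrt{2} \sqrt{6}\right)}{w + W} = \frac{W + \left(W + 2 \sqrt{3}\right)}{W + w} = \frac{2 W + 2 \sqrt{3}}{W + w}$)
$O{\left(-108,k \right)} + 26922 = \frac{2 \left(-108 + \sqrt{3}\right)}{-108 - 59} + 26922 = \frac{2 \left(-108 + \sqrt{3}\right)}{-167} + 26922 = 2 \left(- \frac{1}{167}\right) \left(-108 + \sqrt{3}\right) + 26922 = \left(\frac{216}{167} - \frac{2 \sqrt{3}}{167}\right) + 26922 = \frac{4496190}{167} - \frac{2 \sqrt{3}}{167}$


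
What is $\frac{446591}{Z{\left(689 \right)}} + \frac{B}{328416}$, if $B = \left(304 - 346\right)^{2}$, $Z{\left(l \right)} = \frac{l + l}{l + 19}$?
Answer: $\frac{4326695182035}{18856552} \approx 2.2945 \cdot 10^{5}$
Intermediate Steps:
$Z{\left(l \right)} = \frac{2 l}{19 + l}$
$B = 1764$ ($B = \left(-42\right)^{2} = 1764$)
$\frac{446591}{Z{\left(689 \right)}} + \frac{B}{328416} = \frac{446591}{2 \cdot 689 \frac{1}{19 + 689}} + \frac{1764}{328416} = \frac{446591}{2 \cdot 689 \cdot \frac{1}{708}} + 1764 \cdot \frac{1}{328416} = \frac{446591}{2 \cdot 689 \cdot \frac{1}{708}} + \frac{147}{27368} = \frac{446591}{\frac{689}{354}} + \frac{147}{27368} = 446591 \cdot \frac{354}{689} + \frac{147}{27368} = \frac{158093214}{689} + \frac{147}{27368} = \frac{4326695182035}{18856552}$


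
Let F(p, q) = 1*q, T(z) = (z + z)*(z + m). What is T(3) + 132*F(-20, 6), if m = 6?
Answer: 846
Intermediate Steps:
T(z) = 2*z*(6 + z) (T(z) = (z + z)*(z + 6) = (2*z)*(6 + z) = 2*z*(6 + z))
F(p, q) = q
T(3) + 132*F(-20, 6) = 2*3*(6 + 3) + 132*6 = 2*3*9 + 792 = 54 + 792 = 846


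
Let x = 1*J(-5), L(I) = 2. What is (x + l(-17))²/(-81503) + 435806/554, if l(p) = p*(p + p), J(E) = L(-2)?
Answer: 17666565409/22576331 ≈ 782.53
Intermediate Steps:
J(E) = 2
x = 2 (x = 1*2 = 2)
l(p) = 2*p² (l(p) = p*(2*p) = 2*p²)
(x + l(-17))²/(-81503) + 435806/554 = (2 + 2*(-17)²)²/(-81503) + 435806/554 = (2 + 2*289)²*(-1/81503) + 435806*(1/554) = (2 + 578)²*(-1/81503) + 217903/277 = 580²*(-1/81503) + 217903/277 = 336400*(-1/81503) + 217903/277 = -336400/81503 + 217903/277 = 17666565409/22576331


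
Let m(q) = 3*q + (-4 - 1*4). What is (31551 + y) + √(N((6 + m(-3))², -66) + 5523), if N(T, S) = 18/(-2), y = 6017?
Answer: 37568 + √5514 ≈ 37642.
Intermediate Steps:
m(q) = -8 + 3*q (m(q) = 3*q + (-4 - 4) = 3*q - 8 = -8 + 3*q)
N(T, S) = -9 (N(T, S) = 18*(-½) = -9)
(31551 + y) + √(N((6 + m(-3))², -66) + 5523) = (31551 + 6017) + √(-9 + 5523) = 37568 + √5514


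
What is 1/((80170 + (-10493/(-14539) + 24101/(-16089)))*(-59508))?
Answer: -359321/1714216347544464 ≈ -2.0961e-10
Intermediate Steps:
1/((80170 + (-10493/(-14539) + 24101/(-16089)))*(-59508)) = -1/59508/(80170 + (-10493*(-1/14539) + 24101*(-1/16089))) = -1/59508/(80170 + (1499/2077 - 24101/16089)) = -1/59508/(80170 - 836786/1077963) = -1/59508/(86419456924/1077963) = (1077963/86419456924)*(-1/59508) = -359321/1714216347544464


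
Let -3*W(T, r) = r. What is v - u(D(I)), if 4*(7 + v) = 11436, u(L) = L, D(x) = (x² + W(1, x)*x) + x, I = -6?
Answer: 2834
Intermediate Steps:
W(T, r) = -r/3
D(x) = x + 2*x²/3 (D(x) = (x² + (-x/3)*x) + x = (x² - x²/3) + x = 2*x²/3 + x = x + 2*x²/3)
v = 2852 (v = -7 + (¼)*11436 = -7 + 2859 = 2852)
v - u(D(I)) = 2852 - (-6)*(3 + 2*(-6))/3 = 2852 - (-6)*(3 - 12)/3 = 2852 - (-6)*(-9)/3 = 2852 - 1*18 = 2852 - 18 = 2834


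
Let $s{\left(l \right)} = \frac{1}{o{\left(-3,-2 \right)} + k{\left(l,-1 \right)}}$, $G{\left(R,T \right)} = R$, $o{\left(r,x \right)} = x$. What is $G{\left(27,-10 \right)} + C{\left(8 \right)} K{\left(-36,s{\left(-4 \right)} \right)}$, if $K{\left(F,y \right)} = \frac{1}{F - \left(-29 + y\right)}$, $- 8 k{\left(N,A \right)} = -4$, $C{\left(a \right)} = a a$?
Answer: $\frac{321}{19} \approx 16.895$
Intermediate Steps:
$C{\left(a \right)} = a^{2}$
$k{\left(N,A \right)} = \frac{1}{2}$ ($k{\left(N,A \right)} = \left(- \frac{1}{8}\right) \left(-4\right) = \frac{1}{2}$)
$s{\left(l \right)} = - \frac{2}{3}$ ($s{\left(l \right)} = \frac{1}{-2 + \frac{1}{2}} = \frac{1}{- \frac{3}{2}} = - \frac{2}{3}$)
$K{\left(F,y \right)} = \frac{1}{29 + F - y}$
$G{\left(27,-10 \right)} + C{\left(8 \right)} K{\left(-36,s{\left(-4 \right)} \right)} = 27 + \frac{8^{2}}{29 - 36 - - \frac{2}{3}} = 27 + \frac{64}{29 - 36 + \frac{2}{3}} = 27 + \frac{64}{- \frac{19}{3}} = 27 + 64 \left(- \frac{3}{19}\right) = 27 - \frac{192}{19} = \frac{321}{19}$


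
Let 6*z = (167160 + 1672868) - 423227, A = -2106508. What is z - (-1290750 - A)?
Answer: -1159249/2 ≈ -5.7962e+5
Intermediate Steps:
z = 472267/2 (z = ((167160 + 1672868) - 423227)/6 = (1840028 - 423227)/6 = (⅙)*1416801 = 472267/2 ≈ 2.3613e+5)
z - (-1290750 - A) = 472267/2 - (-1290750 - 1*(-2106508)) = 472267/2 - (-1290750 + 2106508) = 472267/2 - 1*815758 = 472267/2 - 815758 = -1159249/2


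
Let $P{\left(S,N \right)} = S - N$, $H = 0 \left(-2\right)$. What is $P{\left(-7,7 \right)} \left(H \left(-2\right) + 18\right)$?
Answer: $-252$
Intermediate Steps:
$H = 0$
$P{\left(-7,7 \right)} \left(H \left(-2\right) + 18\right) = \left(-7 - 7\right) \left(0 \left(-2\right) + 18\right) = \left(-7 - 7\right) \left(0 + 18\right) = \left(-14\right) 18 = -252$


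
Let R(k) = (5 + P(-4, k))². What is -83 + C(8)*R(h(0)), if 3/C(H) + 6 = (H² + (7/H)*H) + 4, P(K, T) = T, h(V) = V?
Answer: -1884/23 ≈ -81.913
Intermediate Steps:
C(H) = 3/(5 + H²) (C(H) = 3/(-6 + ((H² + (7/H)*H) + 4)) = 3/(-6 + ((H² + 7) + 4)) = 3/(-6 + ((7 + H²) + 4)) = 3/(-6 + (11 + H²)) = 3/(5 + H²))
R(k) = (5 + k)²
-83 + C(8)*R(h(0)) = -83 + (3/(5 + 8²))*(5 + 0)² = -83 + (3/(5 + 64))*5² = -83 + (3/69)*25 = -83 + (3*(1/69))*25 = -83 + (1/23)*25 = -83 + 25/23 = -1884/23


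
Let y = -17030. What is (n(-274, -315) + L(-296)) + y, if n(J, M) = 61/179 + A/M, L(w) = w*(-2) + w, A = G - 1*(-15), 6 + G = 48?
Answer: -314512526/18795 ≈ -16734.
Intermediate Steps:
G = 42 (G = -6 + 48 = 42)
A = 57 (A = 42 - 1*(-15) = 42 + 15 = 57)
L(w) = -w (L(w) = -2*w + w = -w)
n(J, M) = 61/179 + 57/M
(n(-274, -315) + L(-296)) + y = ((61/179 + 57/(-315)) - 1*(-296)) - 17030 = ((61/179 + 57*(-1/315)) + 296) - 17030 = ((61/179 - 19/105) + 296) - 17030 = (3004/18795 + 296) - 17030 = 5566324/18795 - 17030 = -314512526/18795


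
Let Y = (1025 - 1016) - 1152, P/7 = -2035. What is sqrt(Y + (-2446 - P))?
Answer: 12*sqrt(74) ≈ 103.23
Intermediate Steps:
P = -14245 (P = 7*(-2035) = -14245)
Y = -1143 (Y = 9 - 1152 = -1143)
sqrt(Y + (-2446 - P)) = sqrt(-1143 + (-2446 - 1*(-14245))) = sqrt(-1143 + (-2446 + 14245)) = sqrt(-1143 + 11799) = sqrt(10656) = 12*sqrt(74)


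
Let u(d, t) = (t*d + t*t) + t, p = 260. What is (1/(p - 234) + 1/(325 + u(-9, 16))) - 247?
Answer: -2908687/11778 ≈ -246.96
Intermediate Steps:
u(d, t) = t + t² + d*t (u(d, t) = (d*t + t²) + t = (t² + d*t) + t = t + t² + d*t)
(1/(p - 234) + 1/(325 + u(-9, 16))) - 247 = (1/(260 - 234) + 1/(325 + 16*(1 - 9 + 16))) - 247 = (1/26 + 1/(325 + 16*8)) - 247 = (1/26 + 1/(325 + 128)) - 247 = (1/26 + 1/453) - 247 = 479/11778 - 247 = -2908687/11778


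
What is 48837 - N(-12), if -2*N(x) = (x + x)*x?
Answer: 48981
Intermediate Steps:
N(x) = -x² (N(x) = -(x + x)*x/2 = -2*x*x/2 = -x²)
48837 - N(-12) = 48837 - (-1)*(-12)² = 48837 - (-1)*144 = 48837 - 1*(-144) = 48837 + 144 = 48981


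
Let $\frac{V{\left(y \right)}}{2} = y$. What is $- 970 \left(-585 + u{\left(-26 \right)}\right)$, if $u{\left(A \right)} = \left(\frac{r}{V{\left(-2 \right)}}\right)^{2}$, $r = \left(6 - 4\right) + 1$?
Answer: $\frac{4535235}{8} \approx 5.669 \cdot 10^{5}$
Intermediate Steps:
$V{\left(y \right)} = 2 y$
$r = 3$ ($r = 2 + 1 = 3$)
$u{\left(A \right)} = \frac{9}{16}$ ($u{\left(A \right)} = \left(\frac{3}{2 \left(-2\right)}\right)^{2} = \left(\frac{3}{-4}\right)^{2} = \left(3 \left(- \frac{1}{4}\right)\right)^{2} = \left(- \frac{3}{4}\right)^{2} = \frac{9}{16}$)
$- 970 \left(-585 + u{\left(-26 \right)}\right) = - 970 \left(-585 + \frac{9}{16}\right) = \left(-970\right) \left(- \frac{9351}{16}\right) = \frac{4535235}{8}$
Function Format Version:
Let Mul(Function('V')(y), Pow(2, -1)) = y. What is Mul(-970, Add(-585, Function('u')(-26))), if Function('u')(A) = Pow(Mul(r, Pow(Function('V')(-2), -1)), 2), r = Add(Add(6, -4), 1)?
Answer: Rational(4535235, 8) ≈ 5.6690e+5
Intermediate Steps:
Function('V')(y) = Mul(2, y)
r = 3 (r = Add(2, 1) = 3)
Function('u')(A) = Rational(9, 16) (Function('u')(A) = Pow(Mul(3, Pow(Mul(2, -2), -1)), 2) = Pow(Mul(3, Pow(-4, -1)), 2) = Pow(Mul(3, Rational(-1, 4)), 2) = Pow(Rational(-3, 4), 2) = Rational(9, 16))
Mul(-970, Add(-585, Function('u')(-26))) = Mul(-970, Add(-585, Rational(9, 16))) = Mul(-970, Rational(-9351, 16)) = Rational(4535235, 8)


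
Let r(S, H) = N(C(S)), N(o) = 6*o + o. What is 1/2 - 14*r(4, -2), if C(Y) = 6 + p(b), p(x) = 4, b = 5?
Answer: -1959/2 ≈ -979.50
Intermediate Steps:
C(Y) = 10 (C(Y) = 6 + 4 = 10)
N(o) = 7*o
r(S, H) = 70 (r(S, H) = 7*10 = 70)
1/2 - 14*r(4, -2) = 1/2 - 14*70 = 1/2 - 980 = -1959/2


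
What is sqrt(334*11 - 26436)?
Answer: I*sqrt(22762) ≈ 150.87*I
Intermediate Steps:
sqrt(334*11 - 26436) = sqrt(3674 - 26436) = sqrt(-22762) = I*sqrt(22762)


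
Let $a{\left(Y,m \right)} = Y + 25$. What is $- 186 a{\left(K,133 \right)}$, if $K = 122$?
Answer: $-27342$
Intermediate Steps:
$a{\left(Y,m \right)} = 25 + Y$
$- 186 a{\left(K,133 \right)} = - 186 \left(25 + 122\right) = \left(-186\right) 147 = -27342$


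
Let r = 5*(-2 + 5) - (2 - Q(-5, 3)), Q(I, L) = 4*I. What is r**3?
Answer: -343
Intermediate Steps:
r = -7 (r = 5*(-2 + 5) - (2 - 4*(-5)) = 5*3 - (2 - 1*(-20)) = 15 - (2 + 20) = 15 - 1*22 = 15 - 22 = -7)
r**3 = (-7)**3 = -343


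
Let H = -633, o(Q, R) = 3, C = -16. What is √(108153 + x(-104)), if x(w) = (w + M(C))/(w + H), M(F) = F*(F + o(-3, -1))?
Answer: √58745280209/737 ≈ 328.87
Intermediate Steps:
M(F) = F*(3 + F) (M(F) = F*(F + 3) = F*(3 + F))
x(w) = (208 + w)/(-633 + w) (x(w) = (w - 16*(3 - 16))/(w - 633) = (w - 16*(-13))/(-633 + w) = (w + 208)/(-633 + w) = (208 + w)/(-633 + w))
√(108153 + x(-104)) = √(108153 + (208 - 104)/(-633 - 104)) = √(108153 + 104/(-737)) = √(108153 - 1/737*104) = √(108153 - 104/737) = √(79708657/737) = √58745280209/737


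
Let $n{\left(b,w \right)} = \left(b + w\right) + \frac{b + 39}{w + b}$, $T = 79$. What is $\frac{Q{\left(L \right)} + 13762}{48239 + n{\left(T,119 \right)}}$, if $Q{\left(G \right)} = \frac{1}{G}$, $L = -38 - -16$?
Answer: $\frac{2724867}{9590644} \approx 0.28412$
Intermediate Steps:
$L = -22$ ($L = -38 + 16 = -22$)
$n{\left(b,w \right)} = b + w + \frac{39 + b}{b + w}$ ($n{\left(b,w \right)} = \left(b + w\right) + \frac{39 + b}{b + w} = b + w + \frac{39 + b}{b + w}$)
$\frac{Q{\left(L \right)} + 13762}{48239 + n{\left(T,119 \right)}} = \frac{\frac{1}{-22} + 13762}{48239 + \frac{39 + 79 + 79^{2} + 119^{2} + 2 \cdot 79 \cdot 119}{79 + 119}} = \frac{- \frac{1}{22} + 13762}{48239 + \frac{39 + 79 + 6241 + 14161 + 18802}{198}} = \frac{302763}{22 \left(48239 + \frac{1}{198} \cdot 39322\right)} = \frac{302763}{22 \left(48239 + \frac{19661}{99}\right)} = \frac{302763}{22 \cdot \frac{4795322}{99}} = \frac{302763}{22} \cdot \frac{99}{4795322} = \frac{2724867}{9590644}$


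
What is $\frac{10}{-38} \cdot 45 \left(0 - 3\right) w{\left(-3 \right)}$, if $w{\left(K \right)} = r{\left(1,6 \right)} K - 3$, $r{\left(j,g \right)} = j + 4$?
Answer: $- \frac{12150}{19} \approx -639.47$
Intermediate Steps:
$r{\left(j,g \right)} = 4 + j$
$w{\left(K \right)} = -3 + 5 K$ ($w{\left(K \right)} = \left(4 + 1\right) K - 3 = 5 K - 3 = -3 + 5 K$)
$\frac{10}{-38} \cdot 45 \left(0 - 3\right) w{\left(-3 \right)} = \frac{10}{-38} \cdot 45 \left(0 - 3\right) \left(-3 + 5 \left(-3\right)\right) = 10 \left(- \frac{1}{38}\right) 45 \left(- 3 \left(-3 - 15\right)\right) = \left(- \frac{5}{19}\right) 45 \left(\left(-3\right) \left(-18\right)\right) = \left(- \frac{225}{19}\right) 54 = - \frac{12150}{19}$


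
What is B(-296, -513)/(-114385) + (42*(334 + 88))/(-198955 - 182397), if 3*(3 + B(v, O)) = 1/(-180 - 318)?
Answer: -189197865659/4073106068055 ≈ -0.046450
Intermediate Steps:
B(v, O) = -4483/1494 (B(v, O) = -3 + 1/(3*(-180 - 318)) = -3 + (⅓)/(-498) = -3 + (⅓)*(-1/498) = -3 - 1/1494 = -4483/1494)
B(-296, -513)/(-114385) + (42*(334 + 88))/(-198955 - 182397) = -4483/1494/(-114385) + (42*(334 + 88))/(-198955 - 182397) = -4483/1494*(-1/114385) + (42*422)/(-381352) = 4483/170891190 + 17724*(-1/381352) = 4483/170891190 - 4431/95338 = -189197865659/4073106068055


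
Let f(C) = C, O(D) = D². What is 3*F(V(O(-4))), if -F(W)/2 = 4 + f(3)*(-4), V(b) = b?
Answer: 48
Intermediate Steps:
F(W) = 16 (F(W) = -2*(4 + 3*(-4)) = -2*(4 - 12) = -2*(-8) = 16)
3*F(V(O(-4))) = 3*16 = 48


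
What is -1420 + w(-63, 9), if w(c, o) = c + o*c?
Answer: -2050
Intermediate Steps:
w(c, o) = c + c*o
-1420 + w(-63, 9) = -1420 - 63*(1 + 9) = -1420 - 63*10 = -1420 - 630 = -2050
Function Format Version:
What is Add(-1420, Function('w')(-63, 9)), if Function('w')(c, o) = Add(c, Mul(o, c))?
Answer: -2050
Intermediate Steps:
Function('w')(c, o) = Add(c, Mul(c, o))
Add(-1420, Function('w')(-63, 9)) = Add(-1420, Mul(-63, Add(1, 9))) = Add(-1420, Mul(-63, 10)) = Add(-1420, -630) = -2050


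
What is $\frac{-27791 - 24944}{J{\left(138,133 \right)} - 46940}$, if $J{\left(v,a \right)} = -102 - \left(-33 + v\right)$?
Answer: $\frac{52735}{47147} \approx 1.1185$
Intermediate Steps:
$J{\left(v,a \right)} = -69 - v$
$\frac{-27791 - 24944}{J{\left(138,133 \right)} - 46940} = \frac{-27791 - 24944}{\left(-69 - 138\right) - 46940} = \frac{-27791 - 24944}{-207 - 46940} = - \frac{52735}{-47147} = \left(-52735\right) \left(- \frac{1}{47147}\right) = \frac{52735}{47147}$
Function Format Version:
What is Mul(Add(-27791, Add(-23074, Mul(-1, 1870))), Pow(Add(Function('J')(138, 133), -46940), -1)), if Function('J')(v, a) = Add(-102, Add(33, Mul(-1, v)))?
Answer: Rational(52735, 47147) ≈ 1.1185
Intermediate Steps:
Function('J')(v, a) = Add(-69, Mul(-1, v))
Mul(Add(-27791, Add(-23074, Mul(-1, 1870))), Pow(Add(Function('J')(138, 133), -46940), -1)) = Mul(Add(-27791, Add(-23074, Mul(-1, 1870))), Pow(Add(Add(-69, Mul(-1, 138)), -46940), -1)) = Mul(Add(-27791, Add(-23074, -1870)), Pow(Add(Add(-69, -138), -46940), -1)) = Mul(Add(-27791, -24944), Pow(Add(-207, -46940), -1)) = Mul(-52735, Pow(-47147, -1)) = Mul(-52735, Rational(-1, 47147)) = Rational(52735, 47147)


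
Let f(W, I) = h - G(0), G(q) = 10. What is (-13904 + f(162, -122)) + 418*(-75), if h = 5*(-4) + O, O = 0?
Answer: -45284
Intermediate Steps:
h = -20 (h = 5*(-4) + 0 = -20 + 0 = -20)
f(W, I) = -30 (f(W, I) = -20 - 1*10 = -20 - 10 = -30)
(-13904 + f(162, -122)) + 418*(-75) = (-13904 - 30) + 418*(-75) = -13934 - 31350 = -45284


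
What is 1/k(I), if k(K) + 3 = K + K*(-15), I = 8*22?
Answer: -1/2467 ≈ -0.00040535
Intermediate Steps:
I = 176
k(K) = -3 - 14*K (k(K) = -3 + (K + K*(-15)) = -3 + (K - 15*K) = -3 - 14*K)
1/k(I) = 1/(-3 - 14*176) = 1/(-3 - 2464) = 1/(-2467) = -1/2467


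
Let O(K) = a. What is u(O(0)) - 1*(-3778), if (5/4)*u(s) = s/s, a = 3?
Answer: 18894/5 ≈ 3778.8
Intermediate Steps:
O(K) = 3
u(s) = ⅘ (u(s) = 4*(s/s)/5 = (⅘)*1 = ⅘)
u(O(0)) - 1*(-3778) = ⅘ - 1*(-3778) = ⅘ + 3778 = 18894/5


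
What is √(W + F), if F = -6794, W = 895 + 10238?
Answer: √4339 ≈ 65.871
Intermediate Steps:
W = 11133
√(W + F) = √(11133 - 6794) = √4339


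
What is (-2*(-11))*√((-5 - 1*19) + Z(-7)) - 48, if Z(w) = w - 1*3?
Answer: -48 + 22*I*√34 ≈ -48.0 + 128.28*I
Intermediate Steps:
Z(w) = -3 + w (Z(w) = w - 3 = -3 + w)
(-2*(-11))*√((-5 - 1*19) + Z(-7)) - 48 = (-2*(-11))*√((-5 - 1*19) + (-3 - 7)) - 48 = 22*√((-5 - 19) - 10) - 48 = 22*√(-24 - 10) - 48 = 22*√(-34) - 48 = 22*(I*√34) - 48 = 22*I*√34 - 48 = -48 + 22*I*√34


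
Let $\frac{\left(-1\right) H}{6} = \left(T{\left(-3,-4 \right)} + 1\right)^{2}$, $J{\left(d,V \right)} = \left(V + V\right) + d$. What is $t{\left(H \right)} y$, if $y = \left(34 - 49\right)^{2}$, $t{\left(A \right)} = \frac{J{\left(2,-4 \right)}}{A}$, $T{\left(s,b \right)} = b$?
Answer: $25$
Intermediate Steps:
$J{\left(d,V \right)} = d + 2 V$ ($J{\left(d,V \right)} = 2 V + d = d + 2 V$)
$H = -54$ ($H = - 6 \left(-4 + 1\right)^{2} = - 6 \left(-3\right)^{2} = \left(-6\right) 9 = -54$)
$t{\left(A \right)} = - \frac{6}{A}$ ($t{\left(A \right)} = \frac{2 + 2 \left(-4\right)}{A} = \frac{2 - 8}{A} = - \frac{6}{A}$)
$y = 225$ ($y = \left(-15\right)^{2} = 225$)
$t{\left(H \right)} y = - \frac{6}{-54} \cdot 225 = \left(-6\right) \left(- \frac{1}{54}\right) 225 = \frac{1}{9} \cdot 225 = 25$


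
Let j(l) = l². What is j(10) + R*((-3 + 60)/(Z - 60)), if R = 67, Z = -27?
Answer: 1627/29 ≈ 56.103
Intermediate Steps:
j(10) + R*((-3 + 60)/(Z - 60)) = 10² + 67*((-3 + 60)/(-27 - 60)) = 100 + 67*(57/(-87)) = 100 + 67*(57*(-1/87)) = 100 + 67*(-19/29) = 100 - 1273/29 = 1627/29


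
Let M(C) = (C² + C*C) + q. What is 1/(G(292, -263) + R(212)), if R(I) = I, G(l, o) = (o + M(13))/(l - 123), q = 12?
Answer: 169/35915 ≈ 0.0047056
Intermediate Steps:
M(C) = 12 + 2*C² (M(C) = (C² + C*C) + 12 = (C² + C²) + 12 = 2*C² + 12 = 12 + 2*C²)
G(l, o) = (350 + o)/(-123 + l) (G(l, o) = (o + (12 + 2*13²))/(l - 123) = (o + (12 + 2*169))/(-123 + l) = (o + (12 + 338))/(-123 + l) = (o + 350)/(-123 + l) = (350 + o)/(-123 + l))
1/(G(292, -263) + R(212)) = 1/((350 - 263)/(-123 + 292) + 212) = 1/(87/169 + 212) = 1/(35915/169) = 169/35915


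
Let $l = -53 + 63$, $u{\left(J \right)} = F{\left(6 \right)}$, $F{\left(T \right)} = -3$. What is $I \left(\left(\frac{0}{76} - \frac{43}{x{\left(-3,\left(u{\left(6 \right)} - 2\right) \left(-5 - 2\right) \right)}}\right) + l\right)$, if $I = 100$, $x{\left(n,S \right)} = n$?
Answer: $\frac{7300}{3} \approx 2433.3$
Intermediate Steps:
$u{\left(J \right)} = -3$
$l = 10$
$I \left(\left(\frac{0}{76} - \frac{43}{x{\left(-3,\left(u{\left(6 \right)} - 2\right) \left(-5 - 2\right) \right)}}\right) + l\right) = 100 \left(\left(\frac{0}{76} - \frac{43}{-3}\right) + 10\right) = 100 \left(\left(0 \cdot \frac{1}{76} - - \frac{43}{3}\right) + 10\right) = 100 \left(\left(0 + \frac{43}{3}\right) + 10\right) = 100 \left(\frac{43}{3} + 10\right) = 100 \cdot \frac{73}{3} = \frac{7300}{3}$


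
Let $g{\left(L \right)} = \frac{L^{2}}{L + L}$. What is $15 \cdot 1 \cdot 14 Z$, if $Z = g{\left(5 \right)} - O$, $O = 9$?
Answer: $-1365$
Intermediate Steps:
$g{\left(L \right)} = \frac{L}{2}$ ($g{\left(L \right)} = \frac{L^{2}}{2 L} = \frac{1}{2 L} L^{2} = \frac{L}{2}$)
$Z = - \frac{13}{2}$ ($Z = \frac{1}{2} \cdot 5 - 9 = \frac{5}{2} - 9 = - \frac{13}{2} \approx -6.5$)
$15 \cdot 1 \cdot 14 Z = 15 \cdot 1 \cdot 14 \left(- \frac{13}{2}\right) = 15 \cdot 14 \left(- \frac{13}{2}\right) = 210 \left(- \frac{13}{2}\right) = -1365$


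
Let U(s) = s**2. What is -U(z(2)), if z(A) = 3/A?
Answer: -9/4 ≈ -2.2500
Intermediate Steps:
-U(z(2)) = -(3/2)**2 = -1*9/4 = -9/4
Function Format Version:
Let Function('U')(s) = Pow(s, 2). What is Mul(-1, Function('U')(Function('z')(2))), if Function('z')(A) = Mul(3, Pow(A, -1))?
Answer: Rational(-9, 4) ≈ -2.2500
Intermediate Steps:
Mul(-1, Function('U')(Function('z')(2))) = Mul(-1, Pow(Mul(3, Pow(2, -1)), 2)) = Mul(-1, Pow(Mul(3, Rational(1, 2)), 2)) = Mul(-1, Pow(Rational(3, 2), 2)) = Mul(-1, Rational(9, 4)) = Rational(-9, 4)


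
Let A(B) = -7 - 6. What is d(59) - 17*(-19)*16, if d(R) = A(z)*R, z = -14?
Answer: 4401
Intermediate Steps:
A(B) = -13
d(R) = -13*R
d(59) - 17*(-19)*16 = -13*59 - 17*(-19)*16 = -767 + 323*16 = -767 + 5168 = 4401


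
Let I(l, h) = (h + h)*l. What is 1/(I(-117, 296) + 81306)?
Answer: 1/12042 ≈ 8.3043e-5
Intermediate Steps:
I(l, h) = 2*h*l (I(l, h) = (2*h)*l = 2*h*l)
1/(I(-117, 296) + 81306) = 1/(2*296*(-117) + 81306) = 1/(-69264 + 81306) = 1/12042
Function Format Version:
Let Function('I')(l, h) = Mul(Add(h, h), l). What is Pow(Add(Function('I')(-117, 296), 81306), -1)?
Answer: Rational(1, 12042) ≈ 8.3043e-5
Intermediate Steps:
Function('I')(l, h) = Mul(2, h, l) (Function('I')(l, h) = Mul(Mul(2, h), l) = Mul(2, h, l))
Pow(Add(Function('I')(-117, 296), 81306), -1) = Pow(Add(Mul(2, 296, -117), 81306), -1) = Pow(Add(-69264, 81306), -1) = Pow(12042, -1) = Rational(1, 12042)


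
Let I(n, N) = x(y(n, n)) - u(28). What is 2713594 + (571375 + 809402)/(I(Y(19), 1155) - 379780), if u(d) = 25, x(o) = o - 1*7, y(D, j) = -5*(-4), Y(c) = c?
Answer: 1030599911671/379792 ≈ 2.7136e+6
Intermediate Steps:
y(D, j) = 20
x(o) = -7 + o (x(o) = o - 7 = -7 + o)
I(n, N) = -12 (I(n, N) = (-7 + 20) - 1*25 = 13 - 25 = -12)
2713594 + (571375 + 809402)/(I(Y(19), 1155) - 379780) = 2713594 + (571375 + 809402)/(-12 - 379780) = 2713594 + 1380777/(-379792) = 2713594 + 1380777*(-1/379792) = 2713594 - 1380777/379792 = 1030599911671/379792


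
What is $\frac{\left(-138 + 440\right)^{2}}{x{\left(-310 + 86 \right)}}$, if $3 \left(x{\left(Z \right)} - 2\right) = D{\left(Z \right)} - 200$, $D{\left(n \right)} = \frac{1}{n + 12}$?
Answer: $- \frac{58005744}{41129} \approx -1410.3$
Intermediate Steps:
$D{\left(n \right)} = \frac{1}{12 + n}$
$x{\left(Z \right)} = - \frac{194}{3} + \frac{1}{3 \left(12 + Z\right)}$ ($x{\left(Z \right)} = 2 + \frac{\frac{1}{12 + Z} - 200}{3} = 2 + \frac{-200 + \frac{1}{12 + Z}}{3} = 2 - \left(\frac{200}{3} - \frac{1}{3 \left(12 + Z\right)}\right) = - \frac{194}{3} + \frac{1}{3 \left(12 + Z\right)}$)
$\frac{\left(-138 + 440\right)^{2}}{x{\left(-310 + 86 \right)}} = \frac{\left(-138 + 440\right)^{2}}{\frac{1}{3} \frac{1}{12 + \left(-310 + 86\right)} \left(-2327 - 194 \left(-310 + 86\right)\right)} = \frac{302^{2}}{\frac{1}{3} \frac{1}{12 - 224} \left(-2327 - -43456\right)} = \frac{91204}{\frac{1}{3} \frac{1}{-212} \left(-2327 + 43456\right)} = \frac{91204}{\frac{1}{3} \left(- \frac{1}{212}\right) 41129} = \frac{91204}{- \frac{41129}{636}} = 91204 \left(- \frac{636}{41129}\right) = - \frac{58005744}{41129}$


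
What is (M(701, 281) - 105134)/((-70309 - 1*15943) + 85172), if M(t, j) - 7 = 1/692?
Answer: 72747883/747360 ≈ 97.340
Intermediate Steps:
M(t, j) = 4845/692 (M(t, j) = 7 + 1/692 = 4845/692)
(M(701, 281) - 105134)/((-70309 - 1*15943) + 85172) = (4845/692 - 105134)/((-70309 - 1*15943) + 85172) = -72747883/(692*((-70309 - 15943) + 85172)) = -72747883/(692*(-86252 + 85172)) = -72747883/692/(-1080) = -72747883/692*(-1/1080) = 72747883/747360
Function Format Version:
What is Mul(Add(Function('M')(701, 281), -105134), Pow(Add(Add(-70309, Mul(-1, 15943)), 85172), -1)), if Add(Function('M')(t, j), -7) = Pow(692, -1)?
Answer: Rational(72747883, 747360) ≈ 97.340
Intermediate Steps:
Function('M')(t, j) = Rational(4845, 692) (Function('M')(t, j) = Add(7, Pow(692, -1)) = Add(7, Rational(1, 692)) = Rational(4845, 692))
Mul(Add(Function('M')(701, 281), -105134), Pow(Add(Add(-70309, Mul(-1, 15943)), 85172), -1)) = Mul(Add(Rational(4845, 692), -105134), Pow(Add(Add(-70309, Mul(-1, 15943)), 85172), -1)) = Mul(Rational(-72747883, 692), Pow(Add(Add(-70309, -15943), 85172), -1)) = Mul(Rational(-72747883, 692), Pow(Add(-86252, 85172), -1)) = Mul(Rational(-72747883, 692), Pow(-1080, -1)) = Mul(Rational(-72747883, 692), Rational(-1, 1080)) = Rational(72747883, 747360)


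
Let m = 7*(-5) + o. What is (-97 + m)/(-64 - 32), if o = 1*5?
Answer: 127/96 ≈ 1.3229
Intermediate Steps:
o = 5
m = -30 (m = 7*(-5) + 5 = -35 + 5 = -30)
(-97 + m)/(-64 - 32) = (-97 - 30)/(-64 - 32) = -127/(-96) = -1/96*(-127) = 127/96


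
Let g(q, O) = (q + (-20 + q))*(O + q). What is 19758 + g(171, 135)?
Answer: 118290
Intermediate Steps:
g(q, O) = (-20 + 2*q)*(O + q)
19758 + g(171, 135) = 19758 + (-20*135 - 20*171 + 2*171**2 + 2*135*171) = 19758 + (-2700 - 3420 + 2*29241 + 46170) = 19758 + (-2700 - 3420 + 58482 + 46170) = 19758 + 98532 = 118290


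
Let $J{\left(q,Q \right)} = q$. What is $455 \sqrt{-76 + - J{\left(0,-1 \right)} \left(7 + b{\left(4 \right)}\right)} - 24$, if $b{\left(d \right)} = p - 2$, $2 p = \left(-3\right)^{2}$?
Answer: $-24 + 910 i \sqrt{19} \approx -24.0 + 3966.6 i$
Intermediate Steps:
$p = \frac{9}{2}$ ($p = \frac{\left(-3\right)^{2}}{2} = \frac{1}{2} \cdot 9 = \frac{9}{2} \approx 4.5$)
$b{\left(d \right)} = \frac{5}{2}$ ($b{\left(d \right)} = \frac{9}{2} - 2 = \frac{5}{2}$)
$455 \sqrt{-76 + - J{\left(0,-1 \right)} \left(7 + b{\left(4 \right)}\right)} - 24 = 455 \sqrt{-76 + \left(-1\right) 0 \left(7 + \frac{5}{2}\right)} - 24 = 455 \sqrt{-76 + 0 \cdot \frac{19}{2}} - 24 = 455 \sqrt{-76 + 0} - 24 = 455 \sqrt{-76} - 24 = 455 \cdot 2 i \sqrt{19} - 24 = 910 i \sqrt{19} - 24 = -24 + 910 i \sqrt{19}$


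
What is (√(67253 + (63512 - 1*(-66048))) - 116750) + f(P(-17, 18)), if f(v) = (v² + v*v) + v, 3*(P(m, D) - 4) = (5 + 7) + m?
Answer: -1050631/9 + √196813 ≈ -1.1629e+5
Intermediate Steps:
P(m, D) = 8 + m/3 (P(m, D) = 4 + ((5 + 7) + m)/3 = 4 + (12 + m)/3 = 4 + (4 + m/3) = 8 + m/3)
f(v) = v + 2*v² (f(v) = (v² + v²) + v = 2*v² + v = v + 2*v²)
(√(67253 + (63512 - 1*(-66048))) - 116750) + f(P(-17, 18)) = (√(67253 + (63512 - 1*(-66048))) - 116750) + (8 + (⅓)*(-17))*(1 + 2*(8 + (⅓)*(-17))) = (√(67253 + (63512 + 66048)) - 116750) + (8 - 17/3)*(1 + 2*(8 - 17/3)) = (√(67253 + 129560) - 116750) + 7*(1 + 2*(7/3))/3 = (√196813 - 116750) + 7*(1 + 14/3)/3 = (-116750 + √196813) + (7/3)*(17/3) = (-116750 + √196813) + 119/9 = -1050631/9 + √196813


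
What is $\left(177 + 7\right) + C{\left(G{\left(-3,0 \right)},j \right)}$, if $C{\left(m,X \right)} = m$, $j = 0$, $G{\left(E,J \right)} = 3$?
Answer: $187$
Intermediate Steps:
$\left(177 + 7\right) + C{\left(G{\left(-3,0 \right)},j \right)} = \left(177 + 7\right) + 3 = 184 + 3 = 187$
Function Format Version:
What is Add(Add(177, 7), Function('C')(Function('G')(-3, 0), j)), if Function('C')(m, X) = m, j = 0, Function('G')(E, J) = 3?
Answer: 187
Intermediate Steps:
Add(Add(177, 7), Function('C')(Function('G')(-3, 0), j)) = Add(Add(177, 7), 3) = Add(184, 3) = 187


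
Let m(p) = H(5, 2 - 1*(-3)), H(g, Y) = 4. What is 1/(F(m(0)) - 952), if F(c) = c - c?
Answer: -1/952 ≈ -0.0010504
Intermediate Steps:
m(p) = 4
F(c) = 0
1/(F(m(0)) - 952) = 1/(0 - 952) = 1/(-952) = -1/952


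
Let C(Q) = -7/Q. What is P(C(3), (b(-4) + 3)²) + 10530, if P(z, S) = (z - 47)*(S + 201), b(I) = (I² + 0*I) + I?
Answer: -10486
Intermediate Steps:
b(I) = I + I² (b(I) = (I² + 0) + I = I² + I = I + I²)
P(z, S) = (-47 + z)*(201 + S)
P(C(3), (b(-4) + 3)²) + 10530 = (-9447 - 47*(-4*(1 - 4) + 3)² + 201*(-7/3) + (-4*(1 - 4) + 3)²*(-7/3)) + 10530 = (-9447 - 47*(-4*(-3) + 3)² + 201*(-7*⅓) + (-4*(-3) + 3)²*(-7*⅓)) + 10530 = (-9447 - 47*(12 + 3)² + 201*(-7/3) + (12 + 3)²*(-7/3)) + 10530 = (-9447 - 47*15² - 469 + 15²*(-7/3)) + 10530 = (-9447 - 47*225 - 469 + 225*(-7/3)) + 10530 = (-9447 - 10575 - 469 - 525) + 10530 = -21016 + 10530 = -10486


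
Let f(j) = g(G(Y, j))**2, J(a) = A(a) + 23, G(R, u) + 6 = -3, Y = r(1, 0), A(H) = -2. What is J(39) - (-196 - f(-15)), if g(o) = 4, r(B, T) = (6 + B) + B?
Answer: 233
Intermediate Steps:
r(B, T) = 6 + 2*B
Y = 8 (Y = 6 + 2*1 = 6 + 2 = 8)
G(R, u) = -9 (G(R, u) = -6 - 3 = -9)
J(a) = 21 (J(a) = -2 + 23 = 21)
f(j) = 16 (f(j) = 4**2 = 16)
J(39) - (-196 - f(-15)) = 21 - (-196 - 1*16) = 21 - (-196 - 16) = 21 - 1*(-212) = 21 + 212 = 233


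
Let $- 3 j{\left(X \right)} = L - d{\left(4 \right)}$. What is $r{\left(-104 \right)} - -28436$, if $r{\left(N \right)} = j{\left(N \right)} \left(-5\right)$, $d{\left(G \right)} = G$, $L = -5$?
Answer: $28421$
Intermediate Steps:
$j{\left(X \right)} = 3$ ($j{\left(X \right)} = - \frac{-5 - 4}{3} = \left(- \frac{1}{3}\right) \left(-9\right) = 3$)
$r{\left(N \right)} = -15$ ($r{\left(N \right)} = 3 \left(-5\right) = -15$)
$r{\left(-104 \right)} - -28436 = -15 - -28436 = -15 + 28436 = 28421$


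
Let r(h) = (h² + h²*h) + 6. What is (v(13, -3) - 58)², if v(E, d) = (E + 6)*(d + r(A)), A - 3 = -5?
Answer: 5929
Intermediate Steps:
A = -2 (A = 3 - 5 = -2)
r(h) = 6 + h² + h³ (r(h) = (h² + h³) + 6 = 6 + h² + h³)
v(E, d) = (2 + d)*(6 + E) (v(E, d) = (E + 6)*(d + (6 + (-2)² + (-2)³)) = (6 + E)*(d + (6 + 4 - 8)) = (6 + E)*(d + 2) = (6 + E)*(2 + d) = (2 + d)*(6 + E))
(v(13, -3) - 58)² = ((12 + 2*13 + 6*(-3) + 13*(-3)) - 58)² = ((12 + 26 - 18 - 39) - 58)² = (-19 - 58)² = (-77)² = 5929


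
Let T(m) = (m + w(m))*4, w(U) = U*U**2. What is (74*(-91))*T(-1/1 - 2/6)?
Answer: 2693600/27 ≈ 99763.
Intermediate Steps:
w(U) = U**3
T(m) = 4*m + 4*m**3 (T(m) = (m + m**3)*4 = 4*m + 4*m**3)
(74*(-91))*T(-1/1 - 2/6) = (74*(-91))*(4*(-1/1 - 2/6)*(1 + (-1/1 - 2/6)**2)) = -26936*(-1*1 - 2*1/6)*(1 + (-1*1 - 2*1/6)**2) = -26936*(-1 - 1/3)*(1 + (-1 - 1/3)**2) = -26936*(-4)*(1 + (-4/3)**2)/3 = -26936*(-4)*(1 + 16/9)/3 = -26936*(-4)*25/(3*9) = -6734*(-400/27) = 2693600/27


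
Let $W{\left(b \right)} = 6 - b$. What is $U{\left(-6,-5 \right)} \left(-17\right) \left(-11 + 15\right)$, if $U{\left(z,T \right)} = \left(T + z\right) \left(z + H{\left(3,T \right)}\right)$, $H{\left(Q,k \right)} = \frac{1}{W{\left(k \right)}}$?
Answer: $-4420$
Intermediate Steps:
$H{\left(Q,k \right)} = \frac{1}{6 - k}$
$U{\left(z,T \right)} = \left(T + z\right) \left(z - \frac{1}{-6 + T}\right)$
$U{\left(-6,-5 \right)} \left(-17\right) \left(-11 + 15\right) = \frac{\left(-1\right) \left(-5\right) - -6 - 6 \left(-6 - 5\right) \left(-5 - 6\right)}{-6 - 5} \left(-17\right) \left(-11 + 15\right) = \frac{5 + 6 - \left(-66\right) \left(-11\right)}{-11} \left(-17\right) 4 = - \frac{5 + 6 - 726}{11} \left(-17\right) 4 = \left(- \frac{1}{11}\right) \left(-715\right) \left(-17\right) 4 = 65 \left(-17\right) 4 = \left(-1105\right) 4 = -4420$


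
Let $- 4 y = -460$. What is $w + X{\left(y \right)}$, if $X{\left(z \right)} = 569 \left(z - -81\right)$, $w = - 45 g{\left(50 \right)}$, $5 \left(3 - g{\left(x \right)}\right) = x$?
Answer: $111839$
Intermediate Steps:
$g{\left(x \right)} = 3 - \frac{x}{5}$
$y = 115$ ($y = \left(- \frac{1}{4}\right) \left(-460\right) = 115$)
$w = 315$ ($w = - 45 \left(3 - 10\right) = \left(-45\right) \left(-7\right) = 315$)
$X{\left(z \right)} = 46089 + 569 z$ ($X{\left(z \right)} = 569 \left(z + \left(-256 + 337\right)\right) = 569 \left(z + 81\right) = 569 \left(81 + z\right) = 46089 + 569 z$)
$w + X{\left(y \right)} = 315 + \left(46089 + 569 \cdot 115\right) = 315 + \left(46089 + 65435\right) = 315 + 111524 = 111839$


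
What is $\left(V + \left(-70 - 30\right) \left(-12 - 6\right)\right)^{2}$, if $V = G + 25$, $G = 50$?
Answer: $3515625$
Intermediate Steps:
$V = 75$ ($V = 50 + 25 = 75$)
$\left(V + \left(-70 - 30\right) \left(-12 - 6\right)\right)^{2} = \left(75 + \left(-70 - 30\right) \left(-12 - 6\right)\right)^{2} = \left(75 - -1800\right)^{2} = \left(75 + 1800\right)^{2} = 1875^{2} = 3515625$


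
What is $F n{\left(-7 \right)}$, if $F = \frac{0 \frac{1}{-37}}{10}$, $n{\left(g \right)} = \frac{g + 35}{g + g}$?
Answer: $0$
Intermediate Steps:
$n{\left(g \right)} = \frac{35 + g}{2 g}$
$F = 0$ ($F = 0 \left(- \frac{1}{37}\right) \frac{1}{10} = 0 \cdot \frac{1}{10} = 0$)
$F n{\left(-7 \right)} = 0 \frac{35 - 7}{2 \left(-7\right)} = 0 \cdot \frac{1}{2} \left(- \frac{1}{7}\right) 28 = 0 \left(-2\right) = 0$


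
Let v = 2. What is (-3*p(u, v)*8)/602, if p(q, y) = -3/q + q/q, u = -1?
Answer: -48/301 ≈ -0.15947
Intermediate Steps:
p(q, y) = 1 - 3/q (p(q, y) = -3/q + 1 = 1 - 3/q)
(-3*p(u, v)*8)/602 = (-3*(-3 - 1)/(-1)*8)/602 = (-(-3)*(-4)*8)*(1/602) = (-3*4*8)*(1/602) = -12*8*(1/602) = -96*1/602 = -48/301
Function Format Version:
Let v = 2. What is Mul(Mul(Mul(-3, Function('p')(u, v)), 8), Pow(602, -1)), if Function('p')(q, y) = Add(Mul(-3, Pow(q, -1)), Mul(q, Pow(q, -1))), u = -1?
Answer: Rational(-48, 301) ≈ -0.15947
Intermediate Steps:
Function('p')(q, y) = Add(1, Mul(-3, Pow(q, -1))) (Function('p')(q, y) = Add(Mul(-3, Pow(q, -1)), 1) = Add(1, Mul(-3, Pow(q, -1))))
Mul(Mul(Mul(-3, Function('p')(u, v)), 8), Pow(602, -1)) = Mul(Mul(Mul(-3, Mul(Pow(-1, -1), Add(-3, -1))), 8), Pow(602, -1)) = Mul(Mul(Mul(-3, Mul(-1, -4)), 8), Rational(1, 602)) = Mul(Mul(Mul(-3, 4), 8), Rational(1, 602)) = Mul(Mul(-12, 8), Rational(1, 602)) = Mul(-96, Rational(1, 602)) = Rational(-48, 301)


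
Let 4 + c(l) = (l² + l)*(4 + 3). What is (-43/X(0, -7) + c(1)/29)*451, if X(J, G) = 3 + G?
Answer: 580437/116 ≈ 5003.8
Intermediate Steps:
c(l) = -4 + 7*l + 7*l² (c(l) = -4 + (l² + l)*(4 + 3) = -4 + (l + l²)*7 = -4 + (7*l + 7*l²) = -4 + 7*l + 7*l²)
(-43/X(0, -7) + c(1)/29)*451 = (-43/(3 - 7) + (-4 + 7*1 + 7*1²)/29)*451 = (-43/(-4) + (-4 + 7 + 7*1)*(1/29))*451 = (-43*(-¼) + (-4 + 7 + 7)*(1/29))*451 = (43/4 + 10*(1/29))*451 = (43/4 + 10/29)*451 = (1287/116)*451 = 580437/116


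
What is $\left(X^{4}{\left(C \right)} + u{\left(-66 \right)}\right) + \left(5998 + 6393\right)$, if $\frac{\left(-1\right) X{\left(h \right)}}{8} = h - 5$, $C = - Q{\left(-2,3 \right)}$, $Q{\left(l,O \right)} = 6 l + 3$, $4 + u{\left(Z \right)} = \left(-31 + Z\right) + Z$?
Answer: $1060800$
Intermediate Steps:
$u{\left(Z \right)} = -35 + 2 Z$ ($u{\left(Z \right)} = -4 + \left(\left(-31 + Z\right) + Z\right) = -4 + \left(-31 + 2 Z\right) = -35 + 2 Z$)
$Q{\left(l,O \right)} = 3 + 6 l$
$C = 9$ ($C = - (3 + 6 \left(-2\right)) = - (3 - 12) = \left(-1\right) \left(-9\right) = 9$)
$X{\left(h \right)} = 40 - 8 h$ ($X{\left(h \right)} = - 8 \left(h - 5\right) = - 8 \left(-5 + h\right) = 40 - 8 h$)
$\left(X^{4}{\left(C \right)} + u{\left(-66 \right)}\right) + \left(5998 + 6393\right) = \left(\left(40 - 72\right)^{4} + \left(-35 + 2 \left(-66\right)\right)\right) + \left(5998 + 6393\right) = \left(\left(40 - 72\right)^{4} - 167\right) + 12391 = \left(\left(-32\right)^{4} - 167\right) + 12391 = \left(1048576 - 167\right) + 12391 = 1048409 + 12391 = 1060800$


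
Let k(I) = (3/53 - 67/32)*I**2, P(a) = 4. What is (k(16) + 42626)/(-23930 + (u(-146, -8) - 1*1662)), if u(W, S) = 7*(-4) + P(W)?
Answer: -1115769/678824 ≈ -1.6437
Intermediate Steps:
k(I) = -3455*I**2/1696 (k(I) = (3*(1/53) - 67*1/32)*I**2 = (3/53 - 67/32)*I**2 = -3455*I**2/1696)
u(W, S) = -24 (u(W, S) = 7*(-4) + 4 = -28 + 4 = -24)
(k(16) + 42626)/(-23930 + (u(-146, -8) - 1*1662)) = (-3455/1696*16**2 + 42626)/(-23930 + (-24 - 1*1662)) = (-3455/1696*256 + 42626)/(-23930 + (-24 - 1662)) = (-27640/53 + 42626)/(-23930 - 1686) = (2231538/53)/(-25616) = (2231538/53)*(-1/25616) = -1115769/678824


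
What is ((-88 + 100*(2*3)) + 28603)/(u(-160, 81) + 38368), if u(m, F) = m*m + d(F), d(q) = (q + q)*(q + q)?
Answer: 29115/90212 ≈ 0.32274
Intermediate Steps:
d(q) = 4*q**2 (d(q) = (2*q)*(2*q) = 4*q**2)
u(m, F) = m**2 + 4*F**2 (u(m, F) = m*m + 4*F**2 = m**2 + 4*F**2)
((-88 + 100*(2*3)) + 28603)/(u(-160, 81) + 38368) = ((-88 + 100*(2*3)) + 28603)/(((-160)**2 + 4*81**2) + 38368) = ((-88 + 100*6) + 28603)/((25600 + 4*6561) + 38368) = ((-88 + 600) + 28603)/((25600 + 26244) + 38368) = (512 + 28603)/(51844 + 38368) = 29115/90212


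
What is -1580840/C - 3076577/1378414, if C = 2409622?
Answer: -4796219805827/1660728349754 ≈ -2.8880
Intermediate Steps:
-1580840/C - 3076577/1378414 = -1580840/2409622 - 3076577/1378414 = -1580840*1/2409622 - 3076577*1/1378414 = -790420/1204811 - 3076577/1378414 = -4796219805827/1660728349754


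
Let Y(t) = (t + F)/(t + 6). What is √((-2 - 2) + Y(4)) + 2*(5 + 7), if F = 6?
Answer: 24 + I*√3 ≈ 24.0 + 1.732*I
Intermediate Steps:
Y(t) = 1 (Y(t) = (t + 6)/(t + 6) = (6 + t)/(6 + t) = 1)
√((-2 - 2) + Y(4)) + 2*(5 + 7) = √((-2 - 2) + 1) + 2*(5 + 7) = √(-4 + 1) + 2*12 = √(-3) + 24 = I*√3 + 24 = 24 + I*√3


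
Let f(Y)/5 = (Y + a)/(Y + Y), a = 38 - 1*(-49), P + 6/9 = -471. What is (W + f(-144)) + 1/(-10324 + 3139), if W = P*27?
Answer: -975934569/76640 ≈ -12734.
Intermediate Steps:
P = -1415/3 (P = -⅔ - 471 = -1415/3 ≈ -471.67)
a = 87 (a = 38 + 49 = 87)
W = -12735 (W = -1415/3*27 = -12735)
f(Y) = 5*(87 + Y)/(2*Y) (f(Y) = 5*((Y + 87)/(Y + Y)) = 5*((87 + Y)/((2*Y))) = 5*((87 + Y)*(1/(2*Y))) = 5*((87 + Y)/(2*Y)) = 5*(87 + Y)/(2*Y))
(W + f(-144)) + 1/(-10324 + 3139) = (-12735 + (5/2)*(87 - 144)/(-144)) + 1/(-10324 + 3139) = (-12735 + (5/2)*(-1/144)*(-57)) + 1/(-7185) = (-12735 + 95/96) - 1/7185 = -1222465/96 - 1/7185 = -975934569/76640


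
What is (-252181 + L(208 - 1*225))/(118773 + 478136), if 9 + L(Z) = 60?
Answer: -252130/596909 ≈ -0.42239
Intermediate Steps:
L(Z) = 51 (L(Z) = -9 + 60 = 51)
(-252181 + L(208 - 1*225))/(118773 + 478136) = (-252181 + 51)/(118773 + 478136) = -252130/596909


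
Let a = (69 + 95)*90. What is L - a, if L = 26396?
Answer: 11636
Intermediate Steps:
a = 14760 (a = 164*90 = 14760)
L - a = 26396 - 1*14760 = 26396 - 14760 = 11636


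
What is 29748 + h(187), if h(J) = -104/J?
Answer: 5562772/187 ≈ 29747.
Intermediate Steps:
29748 + h(187) = 29748 - 104/187 = 5562772/187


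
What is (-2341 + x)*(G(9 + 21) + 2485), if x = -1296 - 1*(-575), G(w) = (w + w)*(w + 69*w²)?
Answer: -11422132670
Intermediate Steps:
G(w) = 2*w*(w + 69*w²) (G(w) = (2*w)*(w + 69*w²) = 2*w*(w + 69*w²))
x = -721 (x = -1296 + 575 = -721)
(-2341 + x)*(G(9 + 21) + 2485) = (-2341 - 721)*((9 + 21)²*(2 + 138*(9 + 21)) + 2485) = -3062*(30²*(2 + 138*30) + 2485) = -3062*(900*(2 + 4140) + 2485) = -3062*(900*4142 + 2485) = -3062*(3727800 + 2485) = -3062*3730285 = -11422132670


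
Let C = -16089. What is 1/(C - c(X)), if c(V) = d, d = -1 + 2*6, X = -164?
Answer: -1/16100 ≈ -6.2112e-5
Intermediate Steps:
d = 11 (d = -1 + 12 = 11)
c(V) = 11
1/(C - c(X)) = 1/(-16089 - 1*11) = 1/(-16089 - 11) = 1/(-16100) = -1/16100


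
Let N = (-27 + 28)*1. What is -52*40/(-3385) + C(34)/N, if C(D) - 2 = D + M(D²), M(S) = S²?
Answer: 904724260/677 ≈ 1.3364e+6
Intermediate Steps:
N = 1 (N = 1*1 = 1)
C(D) = 2 + D + D⁴ (C(D) = 2 + (D + (D²)²) = 2 + (D + D⁴) = 2 + D + D⁴)
-52*40/(-3385) + C(34)/N = -52*40/(-3385) + (2 + 34 + 34⁴)/1 = -2080*(-1/3385) + (2 + 34 + 1336336)*1 = 416/677 + 1336372*1 = 416/677 + 1336372 = 904724260/677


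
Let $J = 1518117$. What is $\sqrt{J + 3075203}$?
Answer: $2 \sqrt{1148330} \approx 2143.2$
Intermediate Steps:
$\sqrt{J + 3075203} = \sqrt{1518117 + 3075203} = \sqrt{4593320} = 2 \sqrt{1148330}$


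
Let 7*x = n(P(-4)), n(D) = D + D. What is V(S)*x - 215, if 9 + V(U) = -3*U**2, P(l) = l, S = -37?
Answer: 4489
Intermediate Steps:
n(D) = 2*D
x = -8/7 (x = (2*(-4))/7 = (1/7)*(-8) = -8/7 ≈ -1.1429)
V(U) = -9 - 3*U**2
V(S)*x - 215 = (-9 - 3*(-37)**2)*(-8/7) - 215 = (-9 - 3*1369)*(-8/7) - 215 = (-9 - 4107)*(-8/7) - 215 = -4116*(-8/7) - 215 = 4704 - 215 = 4489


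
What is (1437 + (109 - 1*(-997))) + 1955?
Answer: 4498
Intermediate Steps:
(1437 + (109 - 1*(-997))) + 1955 = (1437 + (109 + 997)) + 1955 = (1437 + 1106) + 1955 = 2543 + 1955 = 4498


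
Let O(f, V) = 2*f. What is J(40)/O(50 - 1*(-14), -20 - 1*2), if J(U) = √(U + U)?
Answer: √5/32 ≈ 0.069877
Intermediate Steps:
J(U) = √2*√U (J(U) = √(2*U) = √2*√U)
J(40)/O(50 - 1*(-14), -20 - 1*2) = (√2*√40)/((2*(50 - 1*(-14)))) = (√2*(2*√10))/((2*(50 + 14))) = (4*√5)/((2*64)) = (4*√5)/128 = (4*√5)*(1/128) = √5/32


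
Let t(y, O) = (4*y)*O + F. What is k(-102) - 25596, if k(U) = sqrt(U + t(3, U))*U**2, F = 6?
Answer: -25596 + 20808*I*sqrt(330) ≈ -25596.0 + 3.78e+5*I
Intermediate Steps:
t(y, O) = 6 + 4*O*y (t(y, O) = (4*y)*O + 6 = 4*O*y + 6 = 6 + 4*O*y)
k(U) = U**2*sqrt(6 + 13*U) (k(U) = sqrt(U + (6 + 4*U*3))*U**2 = sqrt(U + (6 + 12*U))*U**2 = sqrt(6 + 13*U)*U**2 = U**2*sqrt(6 + 13*U))
k(-102) - 25596 = (-102)**2*sqrt(6 + 13*(-102)) - 25596 = 10404*sqrt(6 - 1326) - 25596 = 10404*sqrt(-1320) - 25596 = 10404*(2*I*sqrt(330)) - 25596 = 20808*I*sqrt(330) - 25596 = -25596 + 20808*I*sqrt(330)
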